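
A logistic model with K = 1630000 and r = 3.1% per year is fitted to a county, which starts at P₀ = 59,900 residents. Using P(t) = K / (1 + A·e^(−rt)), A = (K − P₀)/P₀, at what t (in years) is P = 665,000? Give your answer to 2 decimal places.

A = (1630000 − 59900)/59900 = 26.21202
665000 = 1630000/(1 + 26.21202·e^(−0.031t)) → 1 + 26.21202·e^(−0.031t) = 2.45113
e^(−0.031t) = 0.055361 → t = ln(18.06321)/0.031 = 2.89388/0.031

t ≈ 93.35 years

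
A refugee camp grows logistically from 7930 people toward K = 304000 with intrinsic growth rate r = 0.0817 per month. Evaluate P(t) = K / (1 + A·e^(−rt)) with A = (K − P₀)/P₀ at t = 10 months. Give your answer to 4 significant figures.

≈ 17,380 people

A = (304000 − 7930)/7930 = 37.33544
P(10) = 304000 / (1 + 37.33544·e^(−0.0817·10)) = 304000 / (1 + 37.33544·0.441755)
= 304000 / 17.49311 ≈ 17378.27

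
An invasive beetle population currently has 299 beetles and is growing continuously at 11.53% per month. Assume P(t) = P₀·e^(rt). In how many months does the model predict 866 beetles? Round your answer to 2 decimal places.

866 = 299 · e^(0.1153·t)
t = ln(866/299) / 0.1153 = ln(2.89632) / 0.1153 = 1.06344 / 0.1153

t ≈ 9.22 months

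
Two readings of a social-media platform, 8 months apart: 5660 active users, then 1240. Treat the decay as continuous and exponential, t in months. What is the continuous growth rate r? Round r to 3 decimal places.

1240 = 5660 · e^(r·8)
e^(8r) = 1240/5660 = 0.21908
r = ln(0.21908) / 8 = -1.51831 / 8

r ≈ -0.190 per month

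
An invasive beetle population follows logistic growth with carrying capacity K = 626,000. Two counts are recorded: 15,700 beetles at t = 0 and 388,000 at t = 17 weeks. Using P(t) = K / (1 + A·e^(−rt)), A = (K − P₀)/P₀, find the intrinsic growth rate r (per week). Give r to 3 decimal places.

A = (626000 − 15700)/15700 = 38.87261
388000 = 626000/(1 + 38.87261·e^(−r·17)) → e^(−17r) = (1.6134 − 1)/38.87261 = 0.01578
r = −ln(0.01578)/17 = 4.14902/17

r ≈ 0.244 per week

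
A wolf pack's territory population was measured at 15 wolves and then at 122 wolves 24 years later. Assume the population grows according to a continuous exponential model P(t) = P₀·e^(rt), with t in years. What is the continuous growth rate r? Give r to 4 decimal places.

122 = 15 · e^(r·24)
e^(24r) = 122/15 = 8.13333
r = ln(8.13333) / 24 = 2.09597 / 24

r ≈ 0.0873 per year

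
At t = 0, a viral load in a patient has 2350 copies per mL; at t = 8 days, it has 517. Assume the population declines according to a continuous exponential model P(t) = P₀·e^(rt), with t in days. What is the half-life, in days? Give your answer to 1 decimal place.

half-life ≈ 3.7 days

r = ln(517/2350) / 8 = ln(0.22) / 8 ≈ -0.189266 per day
half-life = ln 2 / |r| = 0.69315 / 0.189266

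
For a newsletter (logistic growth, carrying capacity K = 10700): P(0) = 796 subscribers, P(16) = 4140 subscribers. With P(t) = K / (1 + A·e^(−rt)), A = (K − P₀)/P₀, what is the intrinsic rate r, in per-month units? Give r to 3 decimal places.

A = (10700 − 796)/796 = 12.44221
4140 = 10700/(1 + 12.44221·e^(−r·16)) → e^(−16r) = (2.58454 − 1)/12.44221 = 0.127352
r = −ln(0.127352)/16 = 2.0608/16

r ≈ 0.129 per month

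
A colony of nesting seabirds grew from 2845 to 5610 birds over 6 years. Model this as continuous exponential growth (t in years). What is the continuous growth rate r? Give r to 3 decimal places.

5610 = 2845 · e^(r·6)
e^(6r) = 5610/2845 = 1.97188
r = ln(1.97188) / 6 = 0.67899 / 6

r ≈ 0.113 per year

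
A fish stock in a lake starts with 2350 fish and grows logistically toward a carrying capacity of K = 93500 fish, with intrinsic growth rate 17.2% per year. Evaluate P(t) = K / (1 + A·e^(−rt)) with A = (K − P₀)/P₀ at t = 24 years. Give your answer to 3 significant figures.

A = (93500 − 2350)/2350 = 38.78723
P(24) = 93500 / (1 + 38.78723·e^(−0.172·24)) = 93500 / (1 + 38.78723·0.016115)
= 93500 / 1.62506 ≈ 57536.36

≈ 57,500 fish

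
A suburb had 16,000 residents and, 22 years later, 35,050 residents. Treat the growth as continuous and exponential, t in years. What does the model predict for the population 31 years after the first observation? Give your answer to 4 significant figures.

r = ln(35050/16000) / 22 ≈ 0.035645 per year
P(31) = 16000 · e^(0.035645·31) = 16000 · 3.0192 ≈ 48307.14

≈ 48,310 residents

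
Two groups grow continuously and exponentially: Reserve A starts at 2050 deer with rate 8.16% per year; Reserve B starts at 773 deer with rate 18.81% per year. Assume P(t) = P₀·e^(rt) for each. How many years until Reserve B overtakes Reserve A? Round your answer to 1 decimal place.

2050·e^(0.0816t) = 773·e^(0.1881t)
2050/773 = e^((0.1881 − 0.0816)t) → ln(2.65201) = 0.1065·t
t = 0.97532 / 0.1065

t ≈ 9.2 years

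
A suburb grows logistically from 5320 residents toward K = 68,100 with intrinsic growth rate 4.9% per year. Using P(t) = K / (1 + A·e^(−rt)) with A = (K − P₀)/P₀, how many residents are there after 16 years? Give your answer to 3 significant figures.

≈ 10,700 residents

A = (68100 − 5320)/5320 = 11.80075
P(16) = 68100 / (1 + 11.80075·e^(−0.049·16)) = 68100 / (1 + 11.80075·0.456576)
= 68100 / 6.38794 ≈ 10660.71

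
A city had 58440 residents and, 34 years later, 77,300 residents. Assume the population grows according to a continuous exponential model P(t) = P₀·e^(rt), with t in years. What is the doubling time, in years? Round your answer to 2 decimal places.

r = ln(77300/58440) / 34 = ln(1.32272) / 34 ≈ 0.008226 per year
doubling time = ln 2 / |r| = 0.69315 / 0.008226

doubling time ≈ 84.26 years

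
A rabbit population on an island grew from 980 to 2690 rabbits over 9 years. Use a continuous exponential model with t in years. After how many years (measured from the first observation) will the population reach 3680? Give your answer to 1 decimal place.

r = ln(2690/980) / 9 ≈ 0.112194 per year
t = ln(3680/980) / r = 1.32312 / 0.112194 ≈ 11.793

t ≈ 11.8 years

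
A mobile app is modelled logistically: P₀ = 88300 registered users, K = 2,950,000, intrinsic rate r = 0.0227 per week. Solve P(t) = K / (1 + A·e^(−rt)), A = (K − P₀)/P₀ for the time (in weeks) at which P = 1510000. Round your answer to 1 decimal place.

A = (2950000 − 88300)/88300 = 32.40883
1510000 = 2950000/(1 + 32.40883·e^(−0.0227t)) → 1 + 32.40883·e^(−0.0227t) = 1.95364
e^(−0.0227t) = 0.029425 → t = ln(33.98426)/0.0227 = 3.5259/0.0227

t ≈ 155.3 weeks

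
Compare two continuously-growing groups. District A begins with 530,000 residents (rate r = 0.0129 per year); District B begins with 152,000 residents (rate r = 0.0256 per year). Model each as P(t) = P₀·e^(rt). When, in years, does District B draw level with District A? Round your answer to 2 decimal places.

t ≈ 98.35 years

530000·e^(0.0129t) = 152000·e^(0.0256t)
530000/152000 = e^((0.0256 − 0.0129)t) → ln(3.48684) = 0.0127·t
t = 1.249 / 0.0127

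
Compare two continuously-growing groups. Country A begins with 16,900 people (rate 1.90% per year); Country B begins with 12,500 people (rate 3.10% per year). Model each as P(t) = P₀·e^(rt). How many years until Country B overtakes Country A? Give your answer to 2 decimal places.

t ≈ 25.13 years

16900·e^(0.019t) = 12500·e^(0.031t)
16900/12500 = e^((0.031 − 0.019)t) → ln(1.352) = 0.012·t
t = 0.30158 / 0.012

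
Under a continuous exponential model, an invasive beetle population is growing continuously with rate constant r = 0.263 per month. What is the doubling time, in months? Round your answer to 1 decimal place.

doubling time = ln(2) / |r| = 0.69315 / 0.263

doubling time ≈ 2.6 months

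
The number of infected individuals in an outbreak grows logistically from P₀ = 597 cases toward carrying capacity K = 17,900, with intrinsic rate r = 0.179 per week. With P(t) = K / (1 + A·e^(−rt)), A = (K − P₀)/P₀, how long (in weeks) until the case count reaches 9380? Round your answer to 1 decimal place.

t ≈ 19.3 weeks

A = (17900 − 597)/597 = 28.98325
9380 = 17900/(1 + 28.98325·e^(−0.179t)) → 1 + 28.98325·e^(−0.179t) = 1.90832
e^(−0.179t) = 0.031339 → t = ln(31.90879)/0.179 = 3.46288/0.179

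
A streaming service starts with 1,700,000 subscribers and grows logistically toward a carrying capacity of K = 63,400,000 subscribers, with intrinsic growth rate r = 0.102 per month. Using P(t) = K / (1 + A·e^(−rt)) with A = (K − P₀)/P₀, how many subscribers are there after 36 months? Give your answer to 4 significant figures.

≈ 32,970,000 subscribers

A = (63400000 − 1700000)/1700000 = 36.29412
P(36) = 63400000 / (1 + 36.29412·e^(−0.102·36)) = 63400000 / (1 + 36.29412·0.025426)
= 63400000 / 1.9228 ≈ 32972772.88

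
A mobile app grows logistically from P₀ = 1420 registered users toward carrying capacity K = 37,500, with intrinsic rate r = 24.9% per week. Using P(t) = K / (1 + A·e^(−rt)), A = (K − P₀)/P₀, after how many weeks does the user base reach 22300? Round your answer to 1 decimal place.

A = (37500 − 1420)/1420 = 25.40845
22300 = 37500/(1 + 25.40845·e^(−0.249t)) → 1 + 25.40845·e^(−0.249t) = 1.68161
e^(−0.249t) = 0.026826 → t = ln(37.27687)/0.249 = 3.61837/0.249

t ≈ 14.5 weeks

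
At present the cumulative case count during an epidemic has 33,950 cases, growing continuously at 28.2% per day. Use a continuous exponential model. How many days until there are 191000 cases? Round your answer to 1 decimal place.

t ≈ 6.1 days

191000 = 33950 · e^(0.282·t)
t = ln(191000/33950) / 0.282 = ln(5.62592) / 0.282 = 1.72738 / 0.282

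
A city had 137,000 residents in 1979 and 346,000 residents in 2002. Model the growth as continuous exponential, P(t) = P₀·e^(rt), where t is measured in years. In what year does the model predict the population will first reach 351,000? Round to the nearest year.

year 2002

r = ln(346000/137000) / 23 = 0.92646/23 ≈ 0.040281 per year
t = ln(351000/137000) / r = 0.94081/0.040281 ≈ 23.36 years after 1979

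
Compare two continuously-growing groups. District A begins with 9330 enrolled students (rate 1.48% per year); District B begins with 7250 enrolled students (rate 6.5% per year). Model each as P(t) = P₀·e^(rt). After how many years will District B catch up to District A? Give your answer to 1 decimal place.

t ≈ 5.0 years

9330·e^(0.0148t) = 7250·e^(0.065t)
9330/7250 = e^((0.065 − 0.0148)t) → ln(1.2869) = 0.0502·t
t = 0.25223 / 0.0502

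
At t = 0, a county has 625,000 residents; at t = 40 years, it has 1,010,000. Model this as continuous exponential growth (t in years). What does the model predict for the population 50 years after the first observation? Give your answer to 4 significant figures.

≈ 1,139,000 residents

r = ln(1010000/625000) / 40 ≈ 0.011999 per year
P(50) = 625000 · e^(0.011999·50) = 625000 · 1.82201 ≈ 1138758.71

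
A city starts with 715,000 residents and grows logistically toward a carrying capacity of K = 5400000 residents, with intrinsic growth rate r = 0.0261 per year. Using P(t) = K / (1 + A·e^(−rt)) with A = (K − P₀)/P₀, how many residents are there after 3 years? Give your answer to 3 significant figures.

A = (5400000 − 715000)/715000 = 6.55245
P(3) = 5400000 / (1 + 6.55245·e^(−0.0261·3)) = 5400000 / (1 + 6.55245·0.924687)
= 5400000 / 7.05896 ≈ 764984.89

≈ 765,000 residents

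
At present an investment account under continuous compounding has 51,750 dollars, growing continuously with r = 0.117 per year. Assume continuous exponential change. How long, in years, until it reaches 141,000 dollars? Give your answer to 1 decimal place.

t ≈ 8.6 years

141000 = 51750 · e^(0.117·t)
t = ln(141000/51750) / 0.117 = ln(2.72464) / 0.117 = 1.00234 / 0.117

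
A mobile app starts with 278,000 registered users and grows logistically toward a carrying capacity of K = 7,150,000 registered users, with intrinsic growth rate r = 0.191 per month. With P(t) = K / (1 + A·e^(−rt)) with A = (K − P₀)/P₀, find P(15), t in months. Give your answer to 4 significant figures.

A = (7150000 − 278000)/278000 = 24.71942
P(15) = 7150000 / (1 + 24.71942·e^(−0.191·15)) = 7150000 / (1 + 24.71942·0.056983)
= 7150000 / 2.40859 ≈ 2968541.51

≈ 2,969,000 registered users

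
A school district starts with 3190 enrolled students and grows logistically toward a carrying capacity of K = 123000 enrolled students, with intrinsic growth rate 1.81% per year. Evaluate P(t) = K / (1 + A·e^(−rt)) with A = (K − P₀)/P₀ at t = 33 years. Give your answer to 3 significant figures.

A = (123000 − 3190)/3190 = 37.55799
P(33) = 123000 / (1 + 37.55799·e^(−0.0181·33)) = 123000 / (1 + 37.55799·0.550295)
= 123000 / 21.66799 ≈ 5676.58

≈ 5,680 enrolled students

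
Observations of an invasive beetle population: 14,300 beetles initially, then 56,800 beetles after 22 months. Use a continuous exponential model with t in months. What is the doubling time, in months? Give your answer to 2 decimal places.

r = ln(56800/14300) / 22 = ln(3.97203) / 22 ≈ 0.062694 per month
doubling time = ln 2 / |r| = 0.69315 / 0.062694

doubling time ≈ 11.06 months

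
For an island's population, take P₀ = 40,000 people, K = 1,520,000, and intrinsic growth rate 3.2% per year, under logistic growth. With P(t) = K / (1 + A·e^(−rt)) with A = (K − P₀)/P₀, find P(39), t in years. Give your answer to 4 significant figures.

A = (1520000 − 40000)/40000 = 37
P(39) = 1520000 / (1 + 37·e^(−0.032·39)) = 1520000 / (1 + 37·0.287078)
= 1520000 / 11.6219 ≈ 130787.56

≈ 130,800 people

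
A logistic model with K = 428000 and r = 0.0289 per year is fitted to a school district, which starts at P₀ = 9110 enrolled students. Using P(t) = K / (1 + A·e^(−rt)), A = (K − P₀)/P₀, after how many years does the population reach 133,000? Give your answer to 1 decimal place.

A = (428000 − 9110)/9110 = 45.98134
133000 = 428000/(1 + 45.98134·e^(−0.0289t)) → 1 + 45.98134·e^(−0.0289t) = 3.21805
e^(−0.0289t) = 0.048238 → t = ln(20.73057)/0.0289 = 3.03161/0.0289

t ≈ 104.9 years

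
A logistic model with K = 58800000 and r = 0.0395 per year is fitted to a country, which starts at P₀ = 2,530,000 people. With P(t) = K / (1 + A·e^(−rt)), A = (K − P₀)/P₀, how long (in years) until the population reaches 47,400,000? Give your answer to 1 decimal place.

t ≈ 114.6 years

A = (58800000 − 2530000)/2530000 = 22.24111
47400000 = 58800000/(1 + 22.24111·e^(−0.0395t)) → 1 + 22.24111·e^(−0.0395t) = 1.24051
e^(−0.0395t) = 0.010814 → t = ln(92.47618)/0.0395 = 4.52695/0.0395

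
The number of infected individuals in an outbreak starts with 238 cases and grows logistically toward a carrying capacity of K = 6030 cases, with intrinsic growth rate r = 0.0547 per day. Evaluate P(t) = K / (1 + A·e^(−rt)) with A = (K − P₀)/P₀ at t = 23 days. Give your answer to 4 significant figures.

≈ 761.7 cases

A = (6030 − 238)/238 = 24.33613
P(23) = 6030 / (1 + 24.33613·e^(−0.0547·23)) = 6030 / (1 + 24.33613·0.284193)
= 6030 / 7.91617 ≈ 761.73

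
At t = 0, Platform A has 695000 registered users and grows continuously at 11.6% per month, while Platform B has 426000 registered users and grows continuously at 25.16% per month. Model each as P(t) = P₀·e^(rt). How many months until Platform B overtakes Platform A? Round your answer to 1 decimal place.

695000·e^(0.116t) = 426000·e^(0.2516t)
695000/426000 = e^((0.2516 − 0.116)t) → ln(1.63146) = 0.1356·t
t = 0.48947 / 0.1356

t ≈ 3.6 months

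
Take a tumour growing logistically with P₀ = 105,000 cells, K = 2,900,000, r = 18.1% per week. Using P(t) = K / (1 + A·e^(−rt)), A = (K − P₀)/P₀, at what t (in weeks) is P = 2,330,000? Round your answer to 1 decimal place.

A = (2900000 − 105000)/105000 = 26.61905
2330000 = 2900000/(1 + 26.61905·e^(−0.181t)) → 1 + 26.61905·e^(−0.181t) = 1.24464
e^(−0.181t) = 0.00919 → t = ln(108.81119)/0.181 = 4.68961/0.181

t ≈ 25.9 weeks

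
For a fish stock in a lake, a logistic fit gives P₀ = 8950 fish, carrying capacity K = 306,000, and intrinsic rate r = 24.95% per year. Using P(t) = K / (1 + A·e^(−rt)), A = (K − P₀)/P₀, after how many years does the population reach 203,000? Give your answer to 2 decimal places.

t ≈ 16.76 years

A = (306000 − 8950)/8950 = 33.18994
203000 = 306000/(1 + 33.18994·e^(−0.2495t)) → 1 + 33.18994·e^(−0.2495t) = 1.50739
e^(−0.2495t) = 0.015287 → t = ln(65.41319)/0.2495 = 4.18072/0.2495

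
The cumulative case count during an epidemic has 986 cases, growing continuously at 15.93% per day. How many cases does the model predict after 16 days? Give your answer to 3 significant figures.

≈ 12,600 cases

P(16) = 986 · e^(0.1593·16) = 986 · e^(2.5488)
= 986 · 12.79174 ≈ 12612.66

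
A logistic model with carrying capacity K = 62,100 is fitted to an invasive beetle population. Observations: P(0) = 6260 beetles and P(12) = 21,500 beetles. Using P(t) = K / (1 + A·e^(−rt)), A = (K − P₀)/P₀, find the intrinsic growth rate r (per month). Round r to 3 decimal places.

A = (62100 − 6260)/6260 = 8.92013
21500 = 62100/(1 + 8.92013·e^(−r·12)) → e^(−12r) = (2.88837 − 1)/8.92013 = 0.211698
r = −ln(0.211698)/12 = 1.5526/12

r ≈ 0.129 per month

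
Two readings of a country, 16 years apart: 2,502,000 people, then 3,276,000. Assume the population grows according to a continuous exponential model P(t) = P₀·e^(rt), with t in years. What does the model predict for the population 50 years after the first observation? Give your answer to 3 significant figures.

r = ln(3276000/2502000) / 16 ≈ 0.016846 per year
P(50) = 2502000 · e^(0.016846·50) = 2502000 · 2.32168 ≈ 5808836.36

≈ 5,810,000 people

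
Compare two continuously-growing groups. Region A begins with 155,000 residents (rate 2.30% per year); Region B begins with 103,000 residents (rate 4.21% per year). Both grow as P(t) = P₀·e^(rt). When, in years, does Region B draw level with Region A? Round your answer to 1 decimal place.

155000·e^(0.023t) = 103000·e^(0.0421t)
155000/103000 = e^((0.0421 − 0.023)t) → ln(1.50485) = 0.0191·t
t = 0.4087 / 0.0191

t ≈ 21.4 years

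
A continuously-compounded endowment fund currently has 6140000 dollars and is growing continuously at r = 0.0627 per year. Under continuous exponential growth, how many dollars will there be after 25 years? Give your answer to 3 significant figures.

P(25) = 6140000 · e^(0.0627·25) = 6140000 · e^(1.5675)
= 6140000 · 4.79465 ≈ 29439130.01

≈ 29,400,000 dollars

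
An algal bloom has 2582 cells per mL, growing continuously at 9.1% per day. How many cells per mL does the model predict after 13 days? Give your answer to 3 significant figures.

P(13) = 2582 · e^(0.091·13) = 2582 · e^(1.183)
= 2582 · 3.26415 ≈ 8428.04

≈ 8,430 cells per mL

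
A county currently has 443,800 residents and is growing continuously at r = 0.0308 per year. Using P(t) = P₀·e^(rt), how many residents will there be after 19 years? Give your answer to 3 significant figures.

≈ 797,000 residents

P(19) = 443800 · e^(0.0308·19) = 443800 · e^(0.5852)
= 443800 · 1.79535 ≈ 796776.34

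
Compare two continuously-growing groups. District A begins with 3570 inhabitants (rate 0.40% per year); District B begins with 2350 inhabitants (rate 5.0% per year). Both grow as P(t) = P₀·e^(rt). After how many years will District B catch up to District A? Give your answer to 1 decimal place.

3570·e^(0.004t) = 2350·e^(0.05t)
3570/2350 = e^((0.05 − 0.004)t) → ln(1.51915) = 0.046·t
t = 0.41815 / 0.046

t ≈ 9.1 years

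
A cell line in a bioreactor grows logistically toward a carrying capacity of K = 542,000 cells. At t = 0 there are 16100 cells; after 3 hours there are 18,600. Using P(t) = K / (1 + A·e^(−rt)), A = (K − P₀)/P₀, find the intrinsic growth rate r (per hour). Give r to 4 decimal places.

r ≈ 0.0497 per hour

A = (542000 − 16100)/16100 = 32.6646
18600 = 542000/(1 + 32.6646·e^(−r·3)) → e^(−3r) = (29.13978 − 1)/32.6646 = 0.861477
r = −ln(0.861477)/3 = 0.14911/3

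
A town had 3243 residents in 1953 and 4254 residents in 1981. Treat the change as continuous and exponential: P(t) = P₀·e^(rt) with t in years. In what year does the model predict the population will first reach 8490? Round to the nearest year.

year 2052

r = ln(4254/3243) / 28 = 0.27136/28 ≈ 0.009691 per year
t = ln(8490/3243) / r = 0.96239/0.009691 ≈ 99.3 years after 1953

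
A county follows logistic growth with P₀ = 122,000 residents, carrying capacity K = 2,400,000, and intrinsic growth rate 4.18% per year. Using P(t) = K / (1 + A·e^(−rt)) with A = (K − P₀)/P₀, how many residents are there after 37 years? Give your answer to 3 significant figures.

A = (2400000 − 122000)/122000 = 18.67213
P(37) = 2400000 / (1 + 18.67213·e^(−0.0418·37)) = 2400000 / (1 + 18.67213·0.212971)
= 2400000 / 4.97662 ≈ 482255.07

≈ 482,000 residents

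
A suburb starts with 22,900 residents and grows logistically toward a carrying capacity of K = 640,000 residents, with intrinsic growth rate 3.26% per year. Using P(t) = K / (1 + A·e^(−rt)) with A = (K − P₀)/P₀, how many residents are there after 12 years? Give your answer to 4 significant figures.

≈ 33,290 residents

A = (640000 − 22900)/22900 = 26.9476
P(12) = 640000 / (1 + 26.9476·e^(−0.0326·12)) = 640000 / (1 + 26.9476·0.676245)
= 640000 / 19.22318 ≈ 33293.15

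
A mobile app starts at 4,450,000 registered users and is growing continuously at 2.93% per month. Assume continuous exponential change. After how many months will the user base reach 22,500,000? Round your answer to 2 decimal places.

t ≈ 55.31 months

22500000 = 4450000 · e^(0.0293·t)
t = ln(22500000/4450000) / 0.0293 = ln(5.05618) / 0.0293 = 1.62061 / 0.0293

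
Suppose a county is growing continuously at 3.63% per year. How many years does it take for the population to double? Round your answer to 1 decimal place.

doubling time = ln(2) / |r| = 0.69315 / 0.0363

doubling time ≈ 19.1 years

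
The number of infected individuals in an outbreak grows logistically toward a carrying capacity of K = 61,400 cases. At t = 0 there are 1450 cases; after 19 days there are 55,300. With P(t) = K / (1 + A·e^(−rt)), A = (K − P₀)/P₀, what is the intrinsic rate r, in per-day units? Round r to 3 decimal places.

r ≈ 0.312 per day

A = (61400 − 1450)/1450 = 41.34483
55300 = 61400/(1 + 41.34483·e^(−r·19)) → e^(−19r) = (1.11031 − 1)/41.34483 = 0.002668
r = −ln(0.002668)/19 = 5.92643/19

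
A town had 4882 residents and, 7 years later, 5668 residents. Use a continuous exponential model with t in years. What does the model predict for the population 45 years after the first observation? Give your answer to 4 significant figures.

r = ln(5668/4882) / 7 ≈ 0.021326 per year
P(45) = 4882 · e^(0.021326·45) = 4882 · 2.61082 ≈ 12746.04

≈ 12,750 residents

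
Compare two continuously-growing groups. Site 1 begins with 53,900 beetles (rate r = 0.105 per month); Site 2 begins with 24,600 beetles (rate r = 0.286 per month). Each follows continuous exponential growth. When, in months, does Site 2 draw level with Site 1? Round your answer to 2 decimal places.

53900·e^(0.105t) = 24600·e^(0.286t)
53900/24600 = e^((0.286 − 0.105)t) → ln(2.19106) = 0.181·t
t = 0.78438 / 0.181

t ≈ 4.33 months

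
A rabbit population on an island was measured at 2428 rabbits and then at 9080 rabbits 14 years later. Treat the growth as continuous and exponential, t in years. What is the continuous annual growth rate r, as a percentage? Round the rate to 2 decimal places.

9080 = 2428 · e^(r·14)
e^(14r) = 9080/2428 = 3.7397
r = ln(3.7397) / 14 = 1.31901 / 14

r ≈ 9.42% per year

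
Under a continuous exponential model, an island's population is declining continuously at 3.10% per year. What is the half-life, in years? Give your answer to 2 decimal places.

half-life ≈ 22.36 years

half-life = ln(2) / |r| = 0.69315 / 0.031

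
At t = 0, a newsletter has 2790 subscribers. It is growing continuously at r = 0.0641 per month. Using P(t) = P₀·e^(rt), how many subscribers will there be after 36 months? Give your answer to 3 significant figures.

≈ 28,000 subscribers

P(36) = 2790 · e^(0.0641·36) = 2790 · e^(2.3076)
= 2790 · 10.05028 ≈ 28040.27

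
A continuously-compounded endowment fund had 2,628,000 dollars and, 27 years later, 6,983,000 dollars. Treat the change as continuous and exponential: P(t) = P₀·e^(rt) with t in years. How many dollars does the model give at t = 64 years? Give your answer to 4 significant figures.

r = ln(6983000/2628000) / 27 ≈ 0.036195 per year
P(64) = 2628000 · e^(0.036195·64) = 2628000 · 10.13969 ≈ 26647108.27

≈ 26,650,000 dollars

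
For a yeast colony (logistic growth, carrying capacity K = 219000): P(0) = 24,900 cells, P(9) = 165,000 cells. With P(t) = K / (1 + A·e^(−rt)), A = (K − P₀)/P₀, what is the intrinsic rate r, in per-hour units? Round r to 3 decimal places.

A = (219000 − 24900)/24900 = 7.79518
165000 = 219000/(1 + 7.79518·e^(−r·9)) → e^(−9r) = (1.32727 − 1)/7.79518 = 0.041984
r = −ln(0.041984)/9 = 3.17047/9

r ≈ 0.352 per hour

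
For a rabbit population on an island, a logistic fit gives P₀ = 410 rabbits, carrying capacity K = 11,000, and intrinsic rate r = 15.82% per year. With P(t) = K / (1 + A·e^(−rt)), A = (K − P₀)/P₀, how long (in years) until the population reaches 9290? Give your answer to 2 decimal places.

A = (11000 − 410)/410 = 25.82927
9290 = 11000/(1 + 25.82927·e^(−0.1582t)) → 1 + 25.82927·e^(−0.1582t) = 1.18407
e^(−0.1582t) = 0.007126 → t = ln(140.32392)/0.1582 = 4.94395/0.1582

t ≈ 31.25 years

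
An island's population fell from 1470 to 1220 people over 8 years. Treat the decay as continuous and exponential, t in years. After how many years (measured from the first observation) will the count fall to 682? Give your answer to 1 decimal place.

t ≈ 33.0 years

r = ln(1220/1470) / 8 ≈ -0.023301 per year
t = ln(682/1470) / r = -0.76799 / -0.023301 ≈ 32.959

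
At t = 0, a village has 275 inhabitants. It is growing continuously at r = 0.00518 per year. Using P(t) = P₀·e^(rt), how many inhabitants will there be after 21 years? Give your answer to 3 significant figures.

P(21) = 275 · e^(0.00518·21) = 275 · e^(0.10878)
= 275 · 1.11492 ≈ 306.6

≈ 307 inhabitants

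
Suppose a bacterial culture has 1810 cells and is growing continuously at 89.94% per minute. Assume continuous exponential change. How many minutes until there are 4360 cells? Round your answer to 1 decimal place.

t ≈ 1.0 minutes

4360 = 1810 · e^(0.8994·t)
t = ln(4360/1810) / 0.8994 = ln(2.40884) / 0.8994 = 0.87915 / 0.8994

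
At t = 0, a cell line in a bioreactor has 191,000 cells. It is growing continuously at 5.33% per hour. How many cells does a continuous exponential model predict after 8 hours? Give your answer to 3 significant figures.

≈ 293,000 cells

P(8) = 191000 · e^(0.0533·8) = 191000 · e^(0.4264)
= 191000 · 1.53173 ≈ 292561.07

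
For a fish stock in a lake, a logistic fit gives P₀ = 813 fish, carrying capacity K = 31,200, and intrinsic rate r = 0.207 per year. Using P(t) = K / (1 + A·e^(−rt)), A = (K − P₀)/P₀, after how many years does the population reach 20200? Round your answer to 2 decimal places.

t ≈ 20.43 years

A = (31200 − 813)/813 = 37.37638
20200 = 31200/(1 + 37.37638·e^(−0.207t)) → 1 + 37.37638·e^(−0.207t) = 1.54455
e^(−0.207t) = 0.014569 → t = ln(68.63663)/0.207 = 4.22883/0.207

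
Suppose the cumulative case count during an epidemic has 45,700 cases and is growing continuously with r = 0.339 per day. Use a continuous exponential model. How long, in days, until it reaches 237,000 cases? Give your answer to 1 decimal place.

237000 = 45700 · e^(0.339·t)
t = ln(237000/45700) / 0.339 = ln(5.186) / 0.339 = 1.64596 / 0.339

t ≈ 4.9 days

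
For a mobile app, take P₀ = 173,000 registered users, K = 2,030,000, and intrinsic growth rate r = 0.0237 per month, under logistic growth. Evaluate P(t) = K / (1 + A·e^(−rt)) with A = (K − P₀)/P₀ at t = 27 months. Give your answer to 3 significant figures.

≈ 305,000 registered users

A = (2030000 − 173000)/173000 = 10.7341
P(27) = 2030000 / (1 + 10.7341·e^(−0.0237·27)) = 2030000 / (1 + 10.7341·0.527345)
= 2030000 / 6.66058 ≈ 304778.36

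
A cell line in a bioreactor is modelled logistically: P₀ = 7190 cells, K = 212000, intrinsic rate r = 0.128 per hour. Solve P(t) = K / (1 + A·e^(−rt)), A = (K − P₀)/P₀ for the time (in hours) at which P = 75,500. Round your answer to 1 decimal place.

t ≈ 21.5 hours

A = (212000 − 7190)/7190 = 28.4854
75500 = 212000/(1 + 28.4854·e^(−0.128t)) → 1 + 28.4854·e^(−0.128t) = 2.80795
e^(−0.128t) = 0.063469 → t = ln(15.75566)/0.128 = 2.7572/0.128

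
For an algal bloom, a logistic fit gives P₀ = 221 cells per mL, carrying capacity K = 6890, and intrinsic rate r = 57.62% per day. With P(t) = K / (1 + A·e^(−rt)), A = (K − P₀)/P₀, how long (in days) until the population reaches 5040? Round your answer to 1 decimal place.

A = (6890 − 221)/221 = 30.17647
5040 = 6890/(1 + 30.17647·e^(−0.5762t)) → 1 + 30.17647·e^(−0.5762t) = 1.36706
e^(−0.5762t) = 0.012164 → t = ln(82.21049)/0.5762 = 4.40928/0.5762

t ≈ 7.7 days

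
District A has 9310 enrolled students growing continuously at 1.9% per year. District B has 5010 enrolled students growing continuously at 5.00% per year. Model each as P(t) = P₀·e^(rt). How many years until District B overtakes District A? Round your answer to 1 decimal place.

9310·e^(0.019t) = 5010·e^(0.05t)
9310/5010 = e^((0.05 − 0.019)t) → ln(1.85828) = 0.031·t
t = 0.61965 / 0.031

t ≈ 20.0 years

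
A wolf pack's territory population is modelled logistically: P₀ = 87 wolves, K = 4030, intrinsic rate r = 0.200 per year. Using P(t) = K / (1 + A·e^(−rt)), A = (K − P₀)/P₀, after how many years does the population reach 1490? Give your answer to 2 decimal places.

A = (4030 − 87)/87 = 45.32184
1490 = 4030/(1 + 45.32184·e^(−0.2t)) → 1 + 45.32184·e^(−0.2t) = 2.7047
e^(−0.2t) = 0.037613 → t = ln(26.58643)/0.2 = 3.2804/0.2

t ≈ 16.40 years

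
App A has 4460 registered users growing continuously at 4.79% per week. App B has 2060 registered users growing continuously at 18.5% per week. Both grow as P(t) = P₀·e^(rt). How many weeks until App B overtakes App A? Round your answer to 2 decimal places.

t ≈ 5.63 weeks

4460·e^(0.0479t) = 2060·e^(0.185t)
4460/2060 = e^((0.185 − 0.0479)t) → ln(2.16505) = 0.1371·t
t = 0.77244 / 0.1371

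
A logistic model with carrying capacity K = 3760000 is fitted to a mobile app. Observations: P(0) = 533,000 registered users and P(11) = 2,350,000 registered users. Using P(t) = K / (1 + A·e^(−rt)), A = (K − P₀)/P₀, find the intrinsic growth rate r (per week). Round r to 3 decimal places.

r ≈ 0.210 per week

A = (3760000 − 533000)/533000 = 6.05441
2350000 = 3760000/(1 + 6.05441·e^(−r·11)) → e^(−11r) = (1.6 − 1)/6.05441 = 0.099101
r = −ln(0.099101)/11 = 2.31161/11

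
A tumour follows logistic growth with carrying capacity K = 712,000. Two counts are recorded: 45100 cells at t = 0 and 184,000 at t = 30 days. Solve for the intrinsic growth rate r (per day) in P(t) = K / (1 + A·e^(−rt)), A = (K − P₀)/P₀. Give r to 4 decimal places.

A = (712000 − 45100)/45100 = 14.78714
184000 = 712000/(1 + 14.78714·e^(−r·30)) → e^(−30r) = (3.86957 − 1)/14.78714 = 0.194058
r = −ln(0.194058)/30 = 1.6396/30

r ≈ 0.0547 per day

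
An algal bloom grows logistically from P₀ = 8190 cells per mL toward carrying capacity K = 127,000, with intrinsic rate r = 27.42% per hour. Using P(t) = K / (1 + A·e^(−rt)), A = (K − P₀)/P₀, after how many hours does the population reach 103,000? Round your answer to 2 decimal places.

A = (127000 − 8190)/8190 = 14.50672
103000 = 127000/(1 + 14.50672·e^(−0.2742t)) → 1 + 14.50672·e^(−0.2742t) = 1.23301
e^(−0.2742t) = 0.016062 → t = ln(62.25799)/0.2742 = 4.13129/0.2742

t ≈ 15.07 hours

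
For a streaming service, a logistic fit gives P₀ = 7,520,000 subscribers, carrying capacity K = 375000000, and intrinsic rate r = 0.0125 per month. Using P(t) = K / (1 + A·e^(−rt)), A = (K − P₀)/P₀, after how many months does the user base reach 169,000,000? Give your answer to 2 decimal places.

A = (375000000 − 7520000)/7520000 = 48.86702
169000000 = 375000000/(1 + 48.86702·e^(−0.0125t)) → 1 + 48.86702·e^(−0.0125t) = 2.21893
e^(−0.0125t) = 0.024944 → t = ln(40.08993)/0.0125 = 3.69113/0.0125

t ≈ 295.29 months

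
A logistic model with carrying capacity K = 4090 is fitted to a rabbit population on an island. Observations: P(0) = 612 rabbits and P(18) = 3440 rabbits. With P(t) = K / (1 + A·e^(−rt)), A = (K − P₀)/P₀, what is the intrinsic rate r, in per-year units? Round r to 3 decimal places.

r ≈ 0.189 per year

A = (4090 − 612)/612 = 5.68301
3440 = 4090/(1 + 5.68301·e^(−r·18)) → e^(−18r) = (1.18895 − 1)/5.68301 = 0.033249
r = −ln(0.033249)/18 = 3.40373/18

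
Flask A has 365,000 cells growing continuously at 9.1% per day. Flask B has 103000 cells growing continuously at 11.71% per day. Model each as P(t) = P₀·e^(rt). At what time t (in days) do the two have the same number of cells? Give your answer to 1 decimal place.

365000·e^(0.091t) = 103000·e^(0.1171t)
365000/103000 = e^((0.1171 − 0.091)t) → ln(3.54369) = 0.0261·t
t = 1.26517 / 0.0261

t ≈ 48.5 days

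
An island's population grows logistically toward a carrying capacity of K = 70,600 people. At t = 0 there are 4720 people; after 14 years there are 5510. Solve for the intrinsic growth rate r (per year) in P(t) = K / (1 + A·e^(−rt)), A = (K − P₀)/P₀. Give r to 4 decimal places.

r ≈ 0.0119 per year

A = (70600 − 4720)/4720 = 13.95763
5510 = 70600/(1 + 13.95763·e^(−r·14)) → e^(−14r) = (12.81307 − 1)/13.95763 = 0.846352
r = −ln(0.846352)/14 = 0.16682/14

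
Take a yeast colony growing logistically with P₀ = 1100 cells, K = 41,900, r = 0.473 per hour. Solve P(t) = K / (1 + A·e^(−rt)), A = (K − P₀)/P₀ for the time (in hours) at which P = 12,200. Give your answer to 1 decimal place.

t ≈ 5.8 hours

A = (41900 − 1100)/1100 = 37.09091
12200 = 41900/(1 + 37.09091·e^(−0.473t)) → 1 + 37.09091·e^(−0.473t) = 3.43443
e^(−0.473t) = 0.065634 → t = ln(15.236)/0.473 = 2.72366/0.473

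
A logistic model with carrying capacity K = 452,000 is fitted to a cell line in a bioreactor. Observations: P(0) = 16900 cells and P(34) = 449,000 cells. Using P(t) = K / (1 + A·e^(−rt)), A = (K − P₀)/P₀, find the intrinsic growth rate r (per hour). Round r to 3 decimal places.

r ≈ 0.243 per hour

A = (452000 − 16900)/16900 = 25.74556
449000 = 452000/(1 + 25.74556·e^(−r·34)) → e^(−34r) = (1.00668 − 1)/25.74556 = 0.00026
r = −ln(0.00026)/34 = 8.25667/34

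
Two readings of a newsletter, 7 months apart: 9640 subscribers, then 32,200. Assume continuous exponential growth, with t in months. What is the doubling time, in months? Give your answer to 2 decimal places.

doubling time ≈ 4.02 months

r = ln(32200/9640) / 7 = ln(3.34025) / 7 ≈ 0.172292 per month
doubling time = ln 2 / |r| = 0.69315 / 0.172292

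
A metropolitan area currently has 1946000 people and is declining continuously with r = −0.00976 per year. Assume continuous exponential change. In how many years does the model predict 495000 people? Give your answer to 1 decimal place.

t ≈ 140.3 years

495000 = 1946000 · e^(-0.00976·t)
t = ln(495000/1946000) / -0.00976 = ln(0.25437) / -0.00976 = -1.36897 / -0.00976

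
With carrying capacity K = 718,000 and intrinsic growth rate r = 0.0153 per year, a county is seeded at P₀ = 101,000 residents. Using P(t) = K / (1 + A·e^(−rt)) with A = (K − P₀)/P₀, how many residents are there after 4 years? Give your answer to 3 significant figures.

A = (718000 − 101000)/101000 = 6.10891
P(4) = 718000 / (1 + 6.10891·e^(−0.0153·4)) = 718000 / (1 + 6.10891·0.940635)
= 718000 / 6.74626 ≈ 106429.4

≈ 106,000 residents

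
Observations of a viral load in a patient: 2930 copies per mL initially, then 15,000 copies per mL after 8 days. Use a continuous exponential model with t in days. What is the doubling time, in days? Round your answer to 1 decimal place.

doubling time ≈ 3.4 days

r = ln(15000/2930) / 8 = ln(5.11945) / 8 ≈ 0.204131 per day
doubling time = ln 2 / |r| = 0.69315 / 0.204131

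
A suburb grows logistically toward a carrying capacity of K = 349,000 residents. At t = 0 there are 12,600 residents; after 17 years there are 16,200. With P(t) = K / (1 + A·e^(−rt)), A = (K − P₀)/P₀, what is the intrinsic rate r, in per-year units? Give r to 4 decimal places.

A = (349000 − 12600)/12600 = 26.69841
16200 = 349000/(1 + 26.69841·e^(−r·17)) → e^(−17r) = (21.54321 − 1)/26.69841 = 0.769454
r = −ln(0.769454)/17 = 0.26207/17

r ≈ 0.0154 per year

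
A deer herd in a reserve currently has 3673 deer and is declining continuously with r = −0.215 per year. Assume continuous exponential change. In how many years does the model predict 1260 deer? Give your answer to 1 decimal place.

1260 = 3673 · e^(-0.215·t)
t = ln(1260/3673) / -0.215 = ln(0.34304) / -0.215 = -1.0699 / -0.215

t ≈ 5.0 years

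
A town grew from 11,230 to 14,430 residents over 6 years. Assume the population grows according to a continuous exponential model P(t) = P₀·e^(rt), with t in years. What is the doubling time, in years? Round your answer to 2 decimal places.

doubling time ≈ 16.59 years

r = ln(14430/11230) / 6 = ln(1.28495) / 6 ≈ 0.041787 per year
doubling time = ln 2 / |r| = 0.69315 / 0.041787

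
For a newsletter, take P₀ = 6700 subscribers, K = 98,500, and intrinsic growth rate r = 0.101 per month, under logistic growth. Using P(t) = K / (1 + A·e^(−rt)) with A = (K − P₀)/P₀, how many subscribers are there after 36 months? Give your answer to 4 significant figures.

A = (98500 − 6700)/6700 = 13.70149
P(36) = 98500 / (1 + 13.70149·e^(−0.101·36)) = 98500 / (1 + 13.70149·0.026358)
= 98500 / 1.36114 ≈ 72365.92

≈ 72,370 subscribers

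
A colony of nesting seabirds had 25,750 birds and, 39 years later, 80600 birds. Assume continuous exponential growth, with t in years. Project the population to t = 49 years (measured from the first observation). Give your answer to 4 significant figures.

r = ln(80600/25750) / 39 ≈ 0.029258 per year
P(49) = 25750 · e^(0.029258·49) = 25750 · 4.19396 ≈ 107994.38

≈ 108,000 birds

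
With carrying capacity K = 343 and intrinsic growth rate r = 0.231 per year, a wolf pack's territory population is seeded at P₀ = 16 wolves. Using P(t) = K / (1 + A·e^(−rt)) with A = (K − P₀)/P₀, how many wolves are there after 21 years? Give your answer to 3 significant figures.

≈ 296 wolves

A = (343 − 16)/16 = 20.4375
P(21) = 343 / (1 + 20.4375·e^(−0.231·21)) = 343 / (1 + 20.4375·0.007821)
= 343 / 1.15983 ≈ 295.73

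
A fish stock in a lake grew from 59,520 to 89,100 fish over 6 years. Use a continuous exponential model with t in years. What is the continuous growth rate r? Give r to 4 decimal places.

89100 = 59520 · e^(r·6)
e^(6r) = 89100/59520 = 1.49698
r = ln(1.49698) / 6 = 0.40345 / 6

r ≈ 0.0672 per year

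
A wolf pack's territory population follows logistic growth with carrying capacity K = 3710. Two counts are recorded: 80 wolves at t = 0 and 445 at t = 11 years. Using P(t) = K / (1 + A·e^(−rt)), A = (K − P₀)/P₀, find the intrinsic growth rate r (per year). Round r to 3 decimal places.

r ≈ 0.166 per year

A = (3710 − 80)/80 = 45.375
445 = 3710/(1 + 45.375·e^(−r·11)) → e^(−11r) = (8.33708 − 1)/45.375 = 0.161699
r = −ln(0.161699)/11 = 1.82202/11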